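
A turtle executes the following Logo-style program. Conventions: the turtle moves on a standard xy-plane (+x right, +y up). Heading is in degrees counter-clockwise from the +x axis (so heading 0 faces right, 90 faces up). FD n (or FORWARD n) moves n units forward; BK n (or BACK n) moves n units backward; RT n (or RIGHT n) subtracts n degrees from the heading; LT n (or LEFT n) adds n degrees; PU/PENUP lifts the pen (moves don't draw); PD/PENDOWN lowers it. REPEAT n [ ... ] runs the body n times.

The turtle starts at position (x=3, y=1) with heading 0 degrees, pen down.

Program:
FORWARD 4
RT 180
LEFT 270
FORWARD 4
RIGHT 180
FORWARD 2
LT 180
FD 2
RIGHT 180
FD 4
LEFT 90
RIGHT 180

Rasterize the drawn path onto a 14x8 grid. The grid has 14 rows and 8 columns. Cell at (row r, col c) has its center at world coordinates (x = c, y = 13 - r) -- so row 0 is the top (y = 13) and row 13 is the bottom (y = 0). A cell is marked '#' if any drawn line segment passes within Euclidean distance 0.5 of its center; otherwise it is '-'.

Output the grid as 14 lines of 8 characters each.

Segment 0: (3,1) -> (7,1)
Segment 1: (7,1) -> (7,5)
Segment 2: (7,5) -> (7,3)
Segment 3: (7,3) -> (7,5)
Segment 4: (7,5) -> (7,1)

Answer: --------
--------
--------
--------
--------
--------
--------
--------
-------#
-------#
-------#
-------#
---#####
--------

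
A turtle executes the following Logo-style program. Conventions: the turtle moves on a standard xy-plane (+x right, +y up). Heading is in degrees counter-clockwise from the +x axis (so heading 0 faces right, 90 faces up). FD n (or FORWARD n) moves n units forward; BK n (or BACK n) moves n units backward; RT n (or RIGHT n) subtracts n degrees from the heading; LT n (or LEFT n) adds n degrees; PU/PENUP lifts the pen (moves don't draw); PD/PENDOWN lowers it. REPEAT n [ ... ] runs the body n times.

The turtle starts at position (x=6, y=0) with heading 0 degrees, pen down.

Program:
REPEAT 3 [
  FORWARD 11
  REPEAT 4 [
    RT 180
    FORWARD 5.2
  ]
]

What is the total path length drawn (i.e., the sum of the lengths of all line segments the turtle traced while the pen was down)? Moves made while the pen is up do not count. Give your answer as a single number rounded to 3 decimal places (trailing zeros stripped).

Answer: 95.4

Derivation:
Executing turtle program step by step:
Start: pos=(6,0), heading=0, pen down
REPEAT 3 [
  -- iteration 1/3 --
  FD 11: (6,0) -> (17,0) [heading=0, draw]
  REPEAT 4 [
    -- iteration 1/4 --
    RT 180: heading 0 -> 180
    FD 5.2: (17,0) -> (11.8,0) [heading=180, draw]
    -- iteration 2/4 --
    RT 180: heading 180 -> 0
    FD 5.2: (11.8,0) -> (17,0) [heading=0, draw]
    -- iteration 3/4 --
    RT 180: heading 0 -> 180
    FD 5.2: (17,0) -> (11.8,0) [heading=180, draw]
    -- iteration 4/4 --
    RT 180: heading 180 -> 0
    FD 5.2: (11.8,0) -> (17,0) [heading=0, draw]
  ]
  -- iteration 2/3 --
  FD 11: (17,0) -> (28,0) [heading=0, draw]
  REPEAT 4 [
    -- iteration 1/4 --
    RT 180: heading 0 -> 180
    FD 5.2: (28,0) -> (22.8,0) [heading=180, draw]
    -- iteration 2/4 --
    RT 180: heading 180 -> 0
    FD 5.2: (22.8,0) -> (28,0) [heading=0, draw]
    -- iteration 3/4 --
    RT 180: heading 0 -> 180
    FD 5.2: (28,0) -> (22.8,0) [heading=180, draw]
    -- iteration 4/4 --
    RT 180: heading 180 -> 0
    FD 5.2: (22.8,0) -> (28,0) [heading=0, draw]
  ]
  -- iteration 3/3 --
  FD 11: (28,0) -> (39,0) [heading=0, draw]
  REPEAT 4 [
    -- iteration 1/4 --
    RT 180: heading 0 -> 180
    FD 5.2: (39,0) -> (33.8,0) [heading=180, draw]
    -- iteration 2/4 --
    RT 180: heading 180 -> 0
    FD 5.2: (33.8,0) -> (39,0) [heading=0, draw]
    -- iteration 3/4 --
    RT 180: heading 0 -> 180
    FD 5.2: (39,0) -> (33.8,0) [heading=180, draw]
    -- iteration 4/4 --
    RT 180: heading 180 -> 0
    FD 5.2: (33.8,0) -> (39,0) [heading=0, draw]
  ]
]
Final: pos=(39,0), heading=0, 15 segment(s) drawn

Segment lengths:
  seg 1: (6,0) -> (17,0), length = 11
  seg 2: (17,0) -> (11.8,0), length = 5.2
  seg 3: (11.8,0) -> (17,0), length = 5.2
  seg 4: (17,0) -> (11.8,0), length = 5.2
  seg 5: (11.8,0) -> (17,0), length = 5.2
  seg 6: (17,0) -> (28,0), length = 11
  seg 7: (28,0) -> (22.8,0), length = 5.2
  seg 8: (22.8,0) -> (28,0), length = 5.2
  seg 9: (28,0) -> (22.8,0), length = 5.2
  seg 10: (22.8,0) -> (28,0), length = 5.2
  seg 11: (28,0) -> (39,0), length = 11
  seg 12: (39,0) -> (33.8,0), length = 5.2
  seg 13: (33.8,0) -> (39,0), length = 5.2
  seg 14: (39,0) -> (33.8,0), length = 5.2
  seg 15: (33.8,0) -> (39,0), length = 5.2
Total = 95.4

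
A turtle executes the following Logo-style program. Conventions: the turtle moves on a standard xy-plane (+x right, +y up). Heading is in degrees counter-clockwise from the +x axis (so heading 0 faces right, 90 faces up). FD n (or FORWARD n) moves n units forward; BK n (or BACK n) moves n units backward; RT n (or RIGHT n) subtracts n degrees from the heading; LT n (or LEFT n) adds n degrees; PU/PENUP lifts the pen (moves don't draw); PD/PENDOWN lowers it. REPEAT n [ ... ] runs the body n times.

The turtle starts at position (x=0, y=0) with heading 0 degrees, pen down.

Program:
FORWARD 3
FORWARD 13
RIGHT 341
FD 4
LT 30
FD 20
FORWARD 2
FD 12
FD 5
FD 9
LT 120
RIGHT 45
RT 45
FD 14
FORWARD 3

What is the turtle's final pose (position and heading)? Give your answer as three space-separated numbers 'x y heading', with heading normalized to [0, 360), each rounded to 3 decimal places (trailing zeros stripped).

Answer: 54.517 54.216 79

Derivation:
Executing turtle program step by step:
Start: pos=(0,0), heading=0, pen down
FD 3: (0,0) -> (3,0) [heading=0, draw]
FD 13: (3,0) -> (16,0) [heading=0, draw]
RT 341: heading 0 -> 19
FD 4: (16,0) -> (19.782,1.302) [heading=19, draw]
LT 30: heading 19 -> 49
FD 20: (19.782,1.302) -> (32.903,16.396) [heading=49, draw]
FD 2: (32.903,16.396) -> (34.215,17.906) [heading=49, draw]
FD 12: (34.215,17.906) -> (42.088,26.962) [heading=49, draw]
FD 5: (42.088,26.962) -> (45.368,30.736) [heading=49, draw]
FD 9: (45.368,30.736) -> (51.273,37.528) [heading=49, draw]
LT 120: heading 49 -> 169
RT 45: heading 169 -> 124
RT 45: heading 124 -> 79
FD 14: (51.273,37.528) -> (53.944,51.271) [heading=79, draw]
FD 3: (53.944,51.271) -> (54.517,54.216) [heading=79, draw]
Final: pos=(54.517,54.216), heading=79, 10 segment(s) drawn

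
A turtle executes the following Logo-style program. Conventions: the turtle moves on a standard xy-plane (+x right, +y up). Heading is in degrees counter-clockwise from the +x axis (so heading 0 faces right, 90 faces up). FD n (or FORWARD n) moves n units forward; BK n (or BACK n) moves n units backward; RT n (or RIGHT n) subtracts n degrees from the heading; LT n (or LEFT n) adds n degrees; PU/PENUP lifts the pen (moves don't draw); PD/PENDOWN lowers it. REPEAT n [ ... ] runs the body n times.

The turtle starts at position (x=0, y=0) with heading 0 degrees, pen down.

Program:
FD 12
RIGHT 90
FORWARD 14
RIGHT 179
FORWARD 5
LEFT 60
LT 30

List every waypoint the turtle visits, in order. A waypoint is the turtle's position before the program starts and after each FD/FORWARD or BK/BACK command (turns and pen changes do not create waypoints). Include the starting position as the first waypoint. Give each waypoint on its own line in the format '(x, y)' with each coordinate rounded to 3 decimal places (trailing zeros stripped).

Executing turtle program step by step:
Start: pos=(0,0), heading=0, pen down
FD 12: (0,0) -> (12,0) [heading=0, draw]
RT 90: heading 0 -> 270
FD 14: (12,0) -> (12,-14) [heading=270, draw]
RT 179: heading 270 -> 91
FD 5: (12,-14) -> (11.913,-9.001) [heading=91, draw]
LT 60: heading 91 -> 151
LT 30: heading 151 -> 181
Final: pos=(11.913,-9.001), heading=181, 3 segment(s) drawn
Waypoints (4 total):
(0, 0)
(12, 0)
(12, -14)
(11.913, -9.001)

Answer: (0, 0)
(12, 0)
(12, -14)
(11.913, -9.001)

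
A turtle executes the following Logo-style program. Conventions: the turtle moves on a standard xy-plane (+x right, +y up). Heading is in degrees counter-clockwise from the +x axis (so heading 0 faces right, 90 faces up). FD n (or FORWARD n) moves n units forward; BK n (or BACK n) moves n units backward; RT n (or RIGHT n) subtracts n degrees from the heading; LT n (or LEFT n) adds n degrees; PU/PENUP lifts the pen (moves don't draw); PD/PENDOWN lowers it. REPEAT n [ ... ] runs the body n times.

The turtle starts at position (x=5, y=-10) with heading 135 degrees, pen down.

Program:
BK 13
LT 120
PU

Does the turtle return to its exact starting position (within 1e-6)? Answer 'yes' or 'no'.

Executing turtle program step by step:
Start: pos=(5,-10), heading=135, pen down
BK 13: (5,-10) -> (14.192,-19.192) [heading=135, draw]
LT 120: heading 135 -> 255
PU: pen up
Final: pos=(14.192,-19.192), heading=255, 1 segment(s) drawn

Start position: (5, -10)
Final position: (14.192, -19.192)
Distance = 13; >= 1e-6 -> NOT closed

Answer: no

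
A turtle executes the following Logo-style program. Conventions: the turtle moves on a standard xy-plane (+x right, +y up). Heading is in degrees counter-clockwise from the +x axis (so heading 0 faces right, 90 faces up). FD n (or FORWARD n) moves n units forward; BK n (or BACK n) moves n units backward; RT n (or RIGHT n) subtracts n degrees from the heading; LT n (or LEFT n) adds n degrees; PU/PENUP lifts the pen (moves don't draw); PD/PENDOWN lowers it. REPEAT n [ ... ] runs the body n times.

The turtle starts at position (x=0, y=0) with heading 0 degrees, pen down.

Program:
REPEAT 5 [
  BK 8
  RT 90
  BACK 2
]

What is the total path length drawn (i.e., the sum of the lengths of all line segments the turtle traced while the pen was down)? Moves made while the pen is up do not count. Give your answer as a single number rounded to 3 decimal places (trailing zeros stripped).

Executing turtle program step by step:
Start: pos=(0,0), heading=0, pen down
REPEAT 5 [
  -- iteration 1/5 --
  BK 8: (0,0) -> (-8,0) [heading=0, draw]
  RT 90: heading 0 -> 270
  BK 2: (-8,0) -> (-8,2) [heading=270, draw]
  -- iteration 2/5 --
  BK 8: (-8,2) -> (-8,10) [heading=270, draw]
  RT 90: heading 270 -> 180
  BK 2: (-8,10) -> (-6,10) [heading=180, draw]
  -- iteration 3/5 --
  BK 8: (-6,10) -> (2,10) [heading=180, draw]
  RT 90: heading 180 -> 90
  BK 2: (2,10) -> (2,8) [heading=90, draw]
  -- iteration 4/5 --
  BK 8: (2,8) -> (2,0) [heading=90, draw]
  RT 90: heading 90 -> 0
  BK 2: (2,0) -> (0,0) [heading=0, draw]
  -- iteration 5/5 --
  BK 8: (0,0) -> (-8,0) [heading=0, draw]
  RT 90: heading 0 -> 270
  BK 2: (-8,0) -> (-8,2) [heading=270, draw]
]
Final: pos=(-8,2), heading=270, 10 segment(s) drawn

Segment lengths:
  seg 1: (0,0) -> (-8,0), length = 8
  seg 2: (-8,0) -> (-8,2), length = 2
  seg 3: (-8,2) -> (-8,10), length = 8
  seg 4: (-8,10) -> (-6,10), length = 2
  seg 5: (-6,10) -> (2,10), length = 8
  seg 6: (2,10) -> (2,8), length = 2
  seg 7: (2,8) -> (2,0), length = 8
  seg 8: (2,0) -> (0,0), length = 2
  seg 9: (0,0) -> (-8,0), length = 8
  seg 10: (-8,0) -> (-8,2), length = 2
Total = 50

Answer: 50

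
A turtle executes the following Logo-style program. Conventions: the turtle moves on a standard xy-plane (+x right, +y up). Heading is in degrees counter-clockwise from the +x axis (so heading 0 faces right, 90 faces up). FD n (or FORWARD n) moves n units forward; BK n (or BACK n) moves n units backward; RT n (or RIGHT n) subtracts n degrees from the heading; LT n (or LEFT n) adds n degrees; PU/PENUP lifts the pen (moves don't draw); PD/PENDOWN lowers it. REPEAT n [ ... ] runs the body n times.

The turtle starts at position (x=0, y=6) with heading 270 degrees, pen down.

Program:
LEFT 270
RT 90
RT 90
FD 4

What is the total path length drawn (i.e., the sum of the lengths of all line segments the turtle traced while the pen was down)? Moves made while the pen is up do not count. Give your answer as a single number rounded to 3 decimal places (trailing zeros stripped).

Executing turtle program step by step:
Start: pos=(0,6), heading=270, pen down
LT 270: heading 270 -> 180
RT 90: heading 180 -> 90
RT 90: heading 90 -> 0
FD 4: (0,6) -> (4,6) [heading=0, draw]
Final: pos=(4,6), heading=0, 1 segment(s) drawn

Segment lengths:
  seg 1: (0,6) -> (4,6), length = 4
Total = 4

Answer: 4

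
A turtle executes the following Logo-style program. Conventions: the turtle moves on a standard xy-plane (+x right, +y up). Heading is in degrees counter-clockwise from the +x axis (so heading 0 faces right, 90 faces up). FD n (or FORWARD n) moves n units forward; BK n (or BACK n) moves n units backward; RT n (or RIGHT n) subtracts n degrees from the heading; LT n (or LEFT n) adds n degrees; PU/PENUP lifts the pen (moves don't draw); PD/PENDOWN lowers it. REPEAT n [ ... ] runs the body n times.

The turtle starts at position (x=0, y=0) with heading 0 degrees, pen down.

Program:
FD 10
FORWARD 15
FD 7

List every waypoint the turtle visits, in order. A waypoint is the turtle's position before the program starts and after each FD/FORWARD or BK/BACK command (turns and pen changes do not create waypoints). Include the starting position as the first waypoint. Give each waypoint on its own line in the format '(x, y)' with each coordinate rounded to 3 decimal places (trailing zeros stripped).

Executing turtle program step by step:
Start: pos=(0,0), heading=0, pen down
FD 10: (0,0) -> (10,0) [heading=0, draw]
FD 15: (10,0) -> (25,0) [heading=0, draw]
FD 7: (25,0) -> (32,0) [heading=0, draw]
Final: pos=(32,0), heading=0, 3 segment(s) drawn
Waypoints (4 total):
(0, 0)
(10, 0)
(25, 0)
(32, 0)

Answer: (0, 0)
(10, 0)
(25, 0)
(32, 0)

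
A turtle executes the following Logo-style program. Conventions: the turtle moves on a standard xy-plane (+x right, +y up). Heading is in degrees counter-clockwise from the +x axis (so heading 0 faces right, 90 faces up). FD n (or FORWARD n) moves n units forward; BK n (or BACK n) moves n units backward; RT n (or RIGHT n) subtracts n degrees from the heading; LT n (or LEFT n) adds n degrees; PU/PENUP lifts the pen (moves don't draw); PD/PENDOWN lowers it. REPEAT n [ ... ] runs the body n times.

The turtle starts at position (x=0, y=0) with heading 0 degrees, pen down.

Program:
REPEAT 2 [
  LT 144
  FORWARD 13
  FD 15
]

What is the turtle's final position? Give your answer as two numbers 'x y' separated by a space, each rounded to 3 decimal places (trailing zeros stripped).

Executing turtle program step by step:
Start: pos=(0,0), heading=0, pen down
REPEAT 2 [
  -- iteration 1/2 --
  LT 144: heading 0 -> 144
  FD 13: (0,0) -> (-10.517,7.641) [heading=144, draw]
  FD 15: (-10.517,7.641) -> (-22.652,16.458) [heading=144, draw]
  -- iteration 2/2 --
  LT 144: heading 144 -> 288
  FD 13: (-22.652,16.458) -> (-18.635,4.094) [heading=288, draw]
  FD 15: (-18.635,4.094) -> (-14,-10.172) [heading=288, draw]
]
Final: pos=(-14,-10.172), heading=288, 4 segment(s) drawn

Answer: -14 -10.172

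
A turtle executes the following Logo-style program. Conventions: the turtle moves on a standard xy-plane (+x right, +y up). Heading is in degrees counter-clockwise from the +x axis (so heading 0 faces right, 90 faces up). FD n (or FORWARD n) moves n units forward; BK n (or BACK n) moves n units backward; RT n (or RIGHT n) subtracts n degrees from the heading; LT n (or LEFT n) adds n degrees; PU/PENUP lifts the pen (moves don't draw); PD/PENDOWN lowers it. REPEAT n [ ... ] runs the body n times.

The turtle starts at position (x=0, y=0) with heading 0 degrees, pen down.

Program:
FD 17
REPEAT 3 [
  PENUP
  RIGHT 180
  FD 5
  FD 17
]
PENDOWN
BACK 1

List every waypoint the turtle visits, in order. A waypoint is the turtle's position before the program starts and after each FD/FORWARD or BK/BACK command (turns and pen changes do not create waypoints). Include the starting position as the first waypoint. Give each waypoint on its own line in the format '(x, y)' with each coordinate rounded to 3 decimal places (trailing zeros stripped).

Executing turtle program step by step:
Start: pos=(0,0), heading=0, pen down
FD 17: (0,0) -> (17,0) [heading=0, draw]
REPEAT 3 [
  -- iteration 1/3 --
  PU: pen up
  RT 180: heading 0 -> 180
  FD 5: (17,0) -> (12,0) [heading=180, move]
  FD 17: (12,0) -> (-5,0) [heading=180, move]
  -- iteration 2/3 --
  PU: pen up
  RT 180: heading 180 -> 0
  FD 5: (-5,0) -> (0,0) [heading=0, move]
  FD 17: (0,0) -> (17,0) [heading=0, move]
  -- iteration 3/3 --
  PU: pen up
  RT 180: heading 0 -> 180
  FD 5: (17,0) -> (12,0) [heading=180, move]
  FD 17: (12,0) -> (-5,0) [heading=180, move]
]
PD: pen down
BK 1: (-5,0) -> (-4,0) [heading=180, draw]
Final: pos=(-4,0), heading=180, 2 segment(s) drawn
Waypoints (9 total):
(0, 0)
(17, 0)
(12, 0)
(-5, 0)
(0, 0)
(17, 0)
(12, 0)
(-5, 0)
(-4, 0)

Answer: (0, 0)
(17, 0)
(12, 0)
(-5, 0)
(0, 0)
(17, 0)
(12, 0)
(-5, 0)
(-4, 0)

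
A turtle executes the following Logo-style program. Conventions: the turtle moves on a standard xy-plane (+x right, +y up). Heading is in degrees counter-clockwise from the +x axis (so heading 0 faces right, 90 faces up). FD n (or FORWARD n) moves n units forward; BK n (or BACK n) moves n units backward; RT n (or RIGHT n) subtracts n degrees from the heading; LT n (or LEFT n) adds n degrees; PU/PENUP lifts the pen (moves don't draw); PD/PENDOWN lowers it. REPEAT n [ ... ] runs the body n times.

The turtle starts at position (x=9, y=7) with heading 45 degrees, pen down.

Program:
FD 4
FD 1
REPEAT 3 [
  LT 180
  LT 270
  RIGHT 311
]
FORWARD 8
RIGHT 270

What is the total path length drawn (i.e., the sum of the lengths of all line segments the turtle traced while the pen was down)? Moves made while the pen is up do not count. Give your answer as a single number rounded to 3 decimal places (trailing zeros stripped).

Executing turtle program step by step:
Start: pos=(9,7), heading=45, pen down
FD 4: (9,7) -> (11.828,9.828) [heading=45, draw]
FD 1: (11.828,9.828) -> (12.536,10.536) [heading=45, draw]
REPEAT 3 [
  -- iteration 1/3 --
  LT 180: heading 45 -> 225
  LT 270: heading 225 -> 135
  RT 311: heading 135 -> 184
  -- iteration 2/3 --
  LT 180: heading 184 -> 4
  LT 270: heading 4 -> 274
  RT 311: heading 274 -> 323
  -- iteration 3/3 --
  LT 180: heading 323 -> 143
  LT 270: heading 143 -> 53
  RT 311: heading 53 -> 102
]
FD 8: (12.536,10.536) -> (10.872,18.361) [heading=102, draw]
RT 270: heading 102 -> 192
Final: pos=(10.872,18.361), heading=192, 3 segment(s) drawn

Segment lengths:
  seg 1: (9,7) -> (11.828,9.828), length = 4
  seg 2: (11.828,9.828) -> (12.536,10.536), length = 1
  seg 3: (12.536,10.536) -> (10.872,18.361), length = 8
Total = 13

Answer: 13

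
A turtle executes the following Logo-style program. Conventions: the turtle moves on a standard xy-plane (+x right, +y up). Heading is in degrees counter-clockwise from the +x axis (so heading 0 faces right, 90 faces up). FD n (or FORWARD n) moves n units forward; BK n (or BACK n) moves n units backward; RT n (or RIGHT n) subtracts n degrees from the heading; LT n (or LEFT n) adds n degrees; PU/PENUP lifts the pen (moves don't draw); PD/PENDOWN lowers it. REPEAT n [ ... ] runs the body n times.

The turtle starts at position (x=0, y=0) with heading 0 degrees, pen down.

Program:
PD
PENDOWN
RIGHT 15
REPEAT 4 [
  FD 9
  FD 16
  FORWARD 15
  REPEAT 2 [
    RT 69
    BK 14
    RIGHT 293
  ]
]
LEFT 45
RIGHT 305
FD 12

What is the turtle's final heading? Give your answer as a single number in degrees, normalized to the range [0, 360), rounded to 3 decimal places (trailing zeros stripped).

Executing turtle program step by step:
Start: pos=(0,0), heading=0, pen down
PD: pen down
PD: pen down
RT 15: heading 0 -> 345
REPEAT 4 [
  -- iteration 1/4 --
  FD 9: (0,0) -> (8.693,-2.329) [heading=345, draw]
  FD 16: (8.693,-2.329) -> (24.148,-6.47) [heading=345, draw]
  FD 15: (24.148,-6.47) -> (38.637,-10.353) [heading=345, draw]
  REPEAT 2 [
    -- iteration 1/2 --
    RT 69: heading 345 -> 276
    BK 14: (38.637,-10.353) -> (37.174,3.571) [heading=276, draw]
    RT 293: heading 276 -> 343
    -- iteration 2/2 --
    RT 69: heading 343 -> 274
    BK 14: (37.174,3.571) -> (36.197,17.536) [heading=274, draw]
    RT 293: heading 274 -> 341
  ]
  -- iteration 2/4 --
  FD 9: (36.197,17.536) -> (44.707,14.606) [heading=341, draw]
  FD 16: (44.707,14.606) -> (59.835,9.397) [heading=341, draw]
  FD 15: (59.835,9.397) -> (74.018,4.514) [heading=341, draw]
  REPEAT 2 [
    -- iteration 1/2 --
    RT 69: heading 341 -> 272
    BK 14: (74.018,4.514) -> (73.529,18.505) [heading=272, draw]
    RT 293: heading 272 -> 339
    -- iteration 2/2 --
    RT 69: heading 339 -> 270
    BK 14: (73.529,18.505) -> (73.529,32.505) [heading=270, draw]
    RT 293: heading 270 -> 337
  ]
  -- iteration 3/4 --
  FD 9: (73.529,32.505) -> (81.814,28.989) [heading=337, draw]
  FD 16: (81.814,28.989) -> (96.542,22.737) [heading=337, draw]
  FD 15: (96.542,22.737) -> (110.349,16.876) [heading=337, draw]
  REPEAT 2 [
    -- iteration 1/2 --
    RT 69: heading 337 -> 268
    BK 14: (110.349,16.876) -> (110.838,30.867) [heading=268, draw]
    RT 293: heading 268 -> 335
    -- iteration 2/2 --
    RT 69: heading 335 -> 266
    BK 14: (110.838,30.867) -> (111.815,44.833) [heading=266, draw]
    RT 293: heading 266 -> 333
  ]
  -- iteration 4/4 --
  FD 9: (111.815,44.833) -> (119.834,40.747) [heading=333, draw]
  FD 16: (119.834,40.747) -> (134.09,33.484) [heading=333, draw]
  FD 15: (134.09,33.484) -> (147.455,26.674) [heading=333, draw]
  REPEAT 2 [
    -- iteration 1/2 --
    RT 69: heading 333 -> 264
    BK 14: (147.455,26.674) -> (148.918,40.597) [heading=264, draw]
    RT 293: heading 264 -> 331
    -- iteration 2/2 --
    RT 69: heading 331 -> 262
    BK 14: (148.918,40.597) -> (150.867,54.461) [heading=262, draw]
    RT 293: heading 262 -> 329
  ]
]
LT 45: heading 329 -> 14
RT 305: heading 14 -> 69
FD 12: (150.867,54.461) -> (155.167,65.664) [heading=69, draw]
Final: pos=(155.167,65.664), heading=69, 21 segment(s) drawn

Answer: 69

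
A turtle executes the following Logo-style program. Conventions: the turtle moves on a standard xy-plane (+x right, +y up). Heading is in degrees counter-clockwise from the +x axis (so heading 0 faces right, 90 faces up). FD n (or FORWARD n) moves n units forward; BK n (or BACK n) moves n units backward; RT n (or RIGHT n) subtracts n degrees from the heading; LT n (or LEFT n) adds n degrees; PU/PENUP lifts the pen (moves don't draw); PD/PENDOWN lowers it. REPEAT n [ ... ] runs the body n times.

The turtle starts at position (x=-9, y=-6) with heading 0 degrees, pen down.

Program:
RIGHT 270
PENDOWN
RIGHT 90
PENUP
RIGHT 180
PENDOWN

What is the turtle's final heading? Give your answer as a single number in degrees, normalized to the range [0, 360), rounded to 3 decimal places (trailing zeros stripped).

Executing turtle program step by step:
Start: pos=(-9,-6), heading=0, pen down
RT 270: heading 0 -> 90
PD: pen down
RT 90: heading 90 -> 0
PU: pen up
RT 180: heading 0 -> 180
PD: pen down
Final: pos=(-9,-6), heading=180, 0 segment(s) drawn

Answer: 180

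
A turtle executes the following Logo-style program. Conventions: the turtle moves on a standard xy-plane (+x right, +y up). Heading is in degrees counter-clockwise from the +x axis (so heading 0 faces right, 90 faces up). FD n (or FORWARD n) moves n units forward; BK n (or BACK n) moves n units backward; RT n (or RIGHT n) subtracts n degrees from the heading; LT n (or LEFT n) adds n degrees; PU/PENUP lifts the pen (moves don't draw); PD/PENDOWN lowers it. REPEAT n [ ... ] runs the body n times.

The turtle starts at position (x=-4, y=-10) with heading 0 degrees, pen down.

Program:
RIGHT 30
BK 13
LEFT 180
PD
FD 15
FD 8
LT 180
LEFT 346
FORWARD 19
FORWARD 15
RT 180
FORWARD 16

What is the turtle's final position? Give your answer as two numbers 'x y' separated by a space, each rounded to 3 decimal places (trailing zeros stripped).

Answer: -22.229 -4.504

Derivation:
Executing turtle program step by step:
Start: pos=(-4,-10), heading=0, pen down
RT 30: heading 0 -> 330
BK 13: (-4,-10) -> (-15.258,-3.5) [heading=330, draw]
LT 180: heading 330 -> 150
PD: pen down
FD 15: (-15.258,-3.5) -> (-28.249,4) [heading=150, draw]
FD 8: (-28.249,4) -> (-35.177,8) [heading=150, draw]
LT 180: heading 150 -> 330
LT 346: heading 330 -> 316
FD 19: (-35.177,8) -> (-21.509,-5.199) [heading=316, draw]
FD 15: (-21.509,-5.199) -> (-10.719,-15.618) [heading=316, draw]
RT 180: heading 316 -> 136
FD 16: (-10.719,-15.618) -> (-22.229,-4.504) [heading=136, draw]
Final: pos=(-22.229,-4.504), heading=136, 6 segment(s) drawn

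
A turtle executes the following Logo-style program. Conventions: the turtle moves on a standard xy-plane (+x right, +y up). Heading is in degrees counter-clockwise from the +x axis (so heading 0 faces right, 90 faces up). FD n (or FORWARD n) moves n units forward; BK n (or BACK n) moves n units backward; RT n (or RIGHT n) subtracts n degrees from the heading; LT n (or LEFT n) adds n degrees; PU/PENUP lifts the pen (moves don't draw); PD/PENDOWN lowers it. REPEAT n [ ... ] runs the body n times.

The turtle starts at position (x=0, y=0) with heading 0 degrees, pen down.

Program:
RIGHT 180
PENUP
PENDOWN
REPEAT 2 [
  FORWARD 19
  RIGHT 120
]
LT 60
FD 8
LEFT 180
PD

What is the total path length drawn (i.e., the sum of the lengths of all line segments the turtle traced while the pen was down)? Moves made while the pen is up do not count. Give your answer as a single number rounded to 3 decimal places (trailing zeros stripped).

Answer: 46

Derivation:
Executing turtle program step by step:
Start: pos=(0,0), heading=0, pen down
RT 180: heading 0 -> 180
PU: pen up
PD: pen down
REPEAT 2 [
  -- iteration 1/2 --
  FD 19: (0,0) -> (-19,0) [heading=180, draw]
  RT 120: heading 180 -> 60
  -- iteration 2/2 --
  FD 19: (-19,0) -> (-9.5,16.454) [heading=60, draw]
  RT 120: heading 60 -> 300
]
LT 60: heading 300 -> 0
FD 8: (-9.5,16.454) -> (-1.5,16.454) [heading=0, draw]
LT 180: heading 0 -> 180
PD: pen down
Final: pos=(-1.5,16.454), heading=180, 3 segment(s) drawn

Segment lengths:
  seg 1: (0,0) -> (-19,0), length = 19
  seg 2: (-19,0) -> (-9.5,16.454), length = 19
  seg 3: (-9.5,16.454) -> (-1.5,16.454), length = 8
Total = 46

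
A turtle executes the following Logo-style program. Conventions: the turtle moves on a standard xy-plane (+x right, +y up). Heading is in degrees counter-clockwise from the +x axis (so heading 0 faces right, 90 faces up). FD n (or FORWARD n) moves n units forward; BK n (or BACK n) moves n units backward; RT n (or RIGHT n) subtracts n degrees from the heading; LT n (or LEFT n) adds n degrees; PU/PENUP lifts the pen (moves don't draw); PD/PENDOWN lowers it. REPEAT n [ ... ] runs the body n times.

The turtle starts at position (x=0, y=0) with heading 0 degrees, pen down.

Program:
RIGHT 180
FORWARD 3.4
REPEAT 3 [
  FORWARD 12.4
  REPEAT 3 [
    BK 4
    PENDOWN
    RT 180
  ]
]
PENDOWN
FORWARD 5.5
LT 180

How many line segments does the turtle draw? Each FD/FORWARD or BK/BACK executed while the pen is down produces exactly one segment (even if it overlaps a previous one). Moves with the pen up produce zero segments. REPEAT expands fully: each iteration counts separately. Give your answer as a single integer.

Answer: 14

Derivation:
Executing turtle program step by step:
Start: pos=(0,0), heading=0, pen down
RT 180: heading 0 -> 180
FD 3.4: (0,0) -> (-3.4,0) [heading=180, draw]
REPEAT 3 [
  -- iteration 1/3 --
  FD 12.4: (-3.4,0) -> (-15.8,0) [heading=180, draw]
  REPEAT 3 [
    -- iteration 1/3 --
    BK 4: (-15.8,0) -> (-11.8,0) [heading=180, draw]
    PD: pen down
    RT 180: heading 180 -> 0
    -- iteration 2/3 --
    BK 4: (-11.8,0) -> (-15.8,0) [heading=0, draw]
    PD: pen down
    RT 180: heading 0 -> 180
    -- iteration 3/3 --
    BK 4: (-15.8,0) -> (-11.8,0) [heading=180, draw]
    PD: pen down
    RT 180: heading 180 -> 0
  ]
  -- iteration 2/3 --
  FD 12.4: (-11.8,0) -> (0.6,0) [heading=0, draw]
  REPEAT 3 [
    -- iteration 1/3 --
    BK 4: (0.6,0) -> (-3.4,0) [heading=0, draw]
    PD: pen down
    RT 180: heading 0 -> 180
    -- iteration 2/3 --
    BK 4: (-3.4,0) -> (0.6,0) [heading=180, draw]
    PD: pen down
    RT 180: heading 180 -> 0
    -- iteration 3/3 --
    BK 4: (0.6,0) -> (-3.4,0) [heading=0, draw]
    PD: pen down
    RT 180: heading 0 -> 180
  ]
  -- iteration 3/3 --
  FD 12.4: (-3.4,0) -> (-15.8,0) [heading=180, draw]
  REPEAT 3 [
    -- iteration 1/3 --
    BK 4: (-15.8,0) -> (-11.8,0) [heading=180, draw]
    PD: pen down
    RT 180: heading 180 -> 0
    -- iteration 2/3 --
    BK 4: (-11.8,0) -> (-15.8,0) [heading=0, draw]
    PD: pen down
    RT 180: heading 0 -> 180
    -- iteration 3/3 --
    BK 4: (-15.8,0) -> (-11.8,0) [heading=180, draw]
    PD: pen down
    RT 180: heading 180 -> 0
  ]
]
PD: pen down
FD 5.5: (-11.8,0) -> (-6.3,0) [heading=0, draw]
LT 180: heading 0 -> 180
Final: pos=(-6.3,0), heading=180, 14 segment(s) drawn
Segments drawn: 14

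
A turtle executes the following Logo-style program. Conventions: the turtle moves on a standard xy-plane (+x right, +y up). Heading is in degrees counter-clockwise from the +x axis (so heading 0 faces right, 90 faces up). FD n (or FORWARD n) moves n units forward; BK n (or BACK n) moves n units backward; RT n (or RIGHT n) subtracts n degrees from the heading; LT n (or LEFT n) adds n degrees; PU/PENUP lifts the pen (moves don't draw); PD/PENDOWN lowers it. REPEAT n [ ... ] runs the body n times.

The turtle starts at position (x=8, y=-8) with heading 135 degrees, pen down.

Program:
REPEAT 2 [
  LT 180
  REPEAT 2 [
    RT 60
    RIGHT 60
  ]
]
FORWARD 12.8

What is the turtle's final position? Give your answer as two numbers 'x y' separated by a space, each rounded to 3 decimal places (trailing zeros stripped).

Answer: 20.364 -4.687

Derivation:
Executing turtle program step by step:
Start: pos=(8,-8), heading=135, pen down
REPEAT 2 [
  -- iteration 1/2 --
  LT 180: heading 135 -> 315
  REPEAT 2 [
    -- iteration 1/2 --
    RT 60: heading 315 -> 255
    RT 60: heading 255 -> 195
    -- iteration 2/2 --
    RT 60: heading 195 -> 135
    RT 60: heading 135 -> 75
  ]
  -- iteration 2/2 --
  LT 180: heading 75 -> 255
  REPEAT 2 [
    -- iteration 1/2 --
    RT 60: heading 255 -> 195
    RT 60: heading 195 -> 135
    -- iteration 2/2 --
    RT 60: heading 135 -> 75
    RT 60: heading 75 -> 15
  ]
]
FD 12.8: (8,-8) -> (20.364,-4.687) [heading=15, draw]
Final: pos=(20.364,-4.687), heading=15, 1 segment(s) drawn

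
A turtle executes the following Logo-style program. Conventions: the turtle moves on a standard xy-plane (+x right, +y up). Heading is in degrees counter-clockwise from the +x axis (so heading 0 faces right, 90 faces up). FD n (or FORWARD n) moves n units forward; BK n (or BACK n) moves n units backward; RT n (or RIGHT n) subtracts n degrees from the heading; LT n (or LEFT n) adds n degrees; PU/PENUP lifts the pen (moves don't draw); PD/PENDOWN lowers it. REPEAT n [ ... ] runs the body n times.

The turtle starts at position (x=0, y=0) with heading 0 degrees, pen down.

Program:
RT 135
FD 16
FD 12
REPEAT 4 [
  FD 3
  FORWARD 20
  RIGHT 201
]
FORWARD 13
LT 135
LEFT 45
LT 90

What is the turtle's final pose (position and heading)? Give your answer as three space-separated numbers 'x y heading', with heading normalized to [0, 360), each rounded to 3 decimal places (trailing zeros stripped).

Executing turtle program step by step:
Start: pos=(0,0), heading=0, pen down
RT 135: heading 0 -> 225
FD 16: (0,0) -> (-11.314,-11.314) [heading=225, draw]
FD 12: (-11.314,-11.314) -> (-19.799,-19.799) [heading=225, draw]
REPEAT 4 [
  -- iteration 1/4 --
  FD 3: (-19.799,-19.799) -> (-21.92,-21.92) [heading=225, draw]
  FD 20: (-21.92,-21.92) -> (-36.062,-36.062) [heading=225, draw]
  RT 201: heading 225 -> 24
  -- iteration 2/4 --
  FD 3: (-36.062,-36.062) -> (-33.322,-34.842) [heading=24, draw]
  FD 20: (-33.322,-34.842) -> (-15.051,-26.708) [heading=24, draw]
  RT 201: heading 24 -> 183
  -- iteration 3/4 --
  FD 3: (-15.051,-26.708) -> (-18.047,-26.865) [heading=183, draw]
  FD 20: (-18.047,-26.865) -> (-38.019,-27.911) [heading=183, draw]
  RT 201: heading 183 -> 342
  -- iteration 4/4 --
  FD 3: (-38.019,-27.911) -> (-35.166,-28.838) [heading=342, draw]
  FD 20: (-35.166,-28.838) -> (-16.145,-35.019) [heading=342, draw]
  RT 201: heading 342 -> 141
]
FD 13: (-16.145,-35.019) -> (-26.248,-26.837) [heading=141, draw]
LT 135: heading 141 -> 276
LT 45: heading 276 -> 321
LT 90: heading 321 -> 51
Final: pos=(-26.248,-26.837), heading=51, 11 segment(s) drawn

Answer: -26.248 -26.837 51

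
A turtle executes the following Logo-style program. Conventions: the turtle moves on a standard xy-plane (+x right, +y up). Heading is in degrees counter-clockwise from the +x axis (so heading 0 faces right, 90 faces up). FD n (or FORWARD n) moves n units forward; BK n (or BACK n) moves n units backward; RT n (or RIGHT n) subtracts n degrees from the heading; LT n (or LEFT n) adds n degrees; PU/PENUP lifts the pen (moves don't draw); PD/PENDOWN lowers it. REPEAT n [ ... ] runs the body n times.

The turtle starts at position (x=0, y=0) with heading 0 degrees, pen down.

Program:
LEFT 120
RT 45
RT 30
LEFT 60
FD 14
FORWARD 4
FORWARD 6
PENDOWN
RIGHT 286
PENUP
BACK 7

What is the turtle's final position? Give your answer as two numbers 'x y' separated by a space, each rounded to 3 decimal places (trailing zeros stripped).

Executing turtle program step by step:
Start: pos=(0,0), heading=0, pen down
LT 120: heading 0 -> 120
RT 45: heading 120 -> 75
RT 30: heading 75 -> 45
LT 60: heading 45 -> 105
FD 14: (0,0) -> (-3.623,13.523) [heading=105, draw]
FD 4: (-3.623,13.523) -> (-4.659,17.387) [heading=105, draw]
FD 6: (-4.659,17.387) -> (-6.212,23.182) [heading=105, draw]
PD: pen down
RT 286: heading 105 -> 179
PU: pen up
BK 7: (-6.212,23.182) -> (0.787,23.06) [heading=179, move]
Final: pos=(0.787,23.06), heading=179, 3 segment(s) drawn

Answer: 0.787 23.06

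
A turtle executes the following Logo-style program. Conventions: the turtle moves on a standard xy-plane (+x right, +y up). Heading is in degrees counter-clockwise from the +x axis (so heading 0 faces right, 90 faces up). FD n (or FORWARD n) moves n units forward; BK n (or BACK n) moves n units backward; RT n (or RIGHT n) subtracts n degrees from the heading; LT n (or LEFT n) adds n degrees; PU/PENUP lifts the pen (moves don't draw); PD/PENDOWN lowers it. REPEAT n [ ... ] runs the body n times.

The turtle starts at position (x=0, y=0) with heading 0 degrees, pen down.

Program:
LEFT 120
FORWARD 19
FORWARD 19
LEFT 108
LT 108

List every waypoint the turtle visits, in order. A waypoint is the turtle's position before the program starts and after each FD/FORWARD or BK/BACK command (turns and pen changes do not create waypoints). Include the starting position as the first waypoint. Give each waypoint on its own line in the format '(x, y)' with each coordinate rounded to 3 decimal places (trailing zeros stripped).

Executing turtle program step by step:
Start: pos=(0,0), heading=0, pen down
LT 120: heading 0 -> 120
FD 19: (0,0) -> (-9.5,16.454) [heading=120, draw]
FD 19: (-9.5,16.454) -> (-19,32.909) [heading=120, draw]
LT 108: heading 120 -> 228
LT 108: heading 228 -> 336
Final: pos=(-19,32.909), heading=336, 2 segment(s) drawn
Waypoints (3 total):
(0, 0)
(-9.5, 16.454)
(-19, 32.909)

Answer: (0, 0)
(-9.5, 16.454)
(-19, 32.909)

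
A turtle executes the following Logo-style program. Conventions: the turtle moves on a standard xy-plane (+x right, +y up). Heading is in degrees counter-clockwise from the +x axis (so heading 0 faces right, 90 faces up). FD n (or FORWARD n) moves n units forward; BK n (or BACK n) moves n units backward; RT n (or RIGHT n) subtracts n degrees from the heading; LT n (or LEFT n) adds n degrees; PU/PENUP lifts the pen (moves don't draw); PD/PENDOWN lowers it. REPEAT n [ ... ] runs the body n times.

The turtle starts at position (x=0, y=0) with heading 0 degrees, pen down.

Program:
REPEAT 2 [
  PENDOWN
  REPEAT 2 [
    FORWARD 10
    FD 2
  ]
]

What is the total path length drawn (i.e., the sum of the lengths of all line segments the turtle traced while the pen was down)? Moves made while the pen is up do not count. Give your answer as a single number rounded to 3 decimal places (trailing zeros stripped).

Executing turtle program step by step:
Start: pos=(0,0), heading=0, pen down
REPEAT 2 [
  -- iteration 1/2 --
  PD: pen down
  REPEAT 2 [
    -- iteration 1/2 --
    FD 10: (0,0) -> (10,0) [heading=0, draw]
    FD 2: (10,0) -> (12,0) [heading=0, draw]
    -- iteration 2/2 --
    FD 10: (12,0) -> (22,0) [heading=0, draw]
    FD 2: (22,0) -> (24,0) [heading=0, draw]
  ]
  -- iteration 2/2 --
  PD: pen down
  REPEAT 2 [
    -- iteration 1/2 --
    FD 10: (24,0) -> (34,0) [heading=0, draw]
    FD 2: (34,0) -> (36,0) [heading=0, draw]
    -- iteration 2/2 --
    FD 10: (36,0) -> (46,0) [heading=0, draw]
    FD 2: (46,0) -> (48,0) [heading=0, draw]
  ]
]
Final: pos=(48,0), heading=0, 8 segment(s) drawn

Segment lengths:
  seg 1: (0,0) -> (10,0), length = 10
  seg 2: (10,0) -> (12,0), length = 2
  seg 3: (12,0) -> (22,0), length = 10
  seg 4: (22,0) -> (24,0), length = 2
  seg 5: (24,0) -> (34,0), length = 10
  seg 6: (34,0) -> (36,0), length = 2
  seg 7: (36,0) -> (46,0), length = 10
  seg 8: (46,0) -> (48,0), length = 2
Total = 48

Answer: 48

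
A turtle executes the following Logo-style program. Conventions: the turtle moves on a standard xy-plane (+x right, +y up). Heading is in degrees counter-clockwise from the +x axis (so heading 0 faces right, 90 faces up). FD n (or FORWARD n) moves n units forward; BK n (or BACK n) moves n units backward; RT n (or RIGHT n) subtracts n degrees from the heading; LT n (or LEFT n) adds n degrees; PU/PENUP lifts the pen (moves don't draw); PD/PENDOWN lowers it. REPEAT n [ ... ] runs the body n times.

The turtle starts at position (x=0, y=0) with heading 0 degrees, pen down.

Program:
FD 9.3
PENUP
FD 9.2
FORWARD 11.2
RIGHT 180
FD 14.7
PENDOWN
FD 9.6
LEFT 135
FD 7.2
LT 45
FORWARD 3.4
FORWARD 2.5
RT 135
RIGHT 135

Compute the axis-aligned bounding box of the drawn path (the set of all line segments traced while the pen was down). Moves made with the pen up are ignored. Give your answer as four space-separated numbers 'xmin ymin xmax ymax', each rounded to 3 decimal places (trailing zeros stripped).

Executing turtle program step by step:
Start: pos=(0,0), heading=0, pen down
FD 9.3: (0,0) -> (9.3,0) [heading=0, draw]
PU: pen up
FD 9.2: (9.3,0) -> (18.5,0) [heading=0, move]
FD 11.2: (18.5,0) -> (29.7,0) [heading=0, move]
RT 180: heading 0 -> 180
FD 14.7: (29.7,0) -> (15,0) [heading=180, move]
PD: pen down
FD 9.6: (15,0) -> (5.4,0) [heading=180, draw]
LT 135: heading 180 -> 315
FD 7.2: (5.4,0) -> (10.491,-5.091) [heading=315, draw]
LT 45: heading 315 -> 0
FD 3.4: (10.491,-5.091) -> (13.891,-5.091) [heading=0, draw]
FD 2.5: (13.891,-5.091) -> (16.391,-5.091) [heading=0, draw]
RT 135: heading 0 -> 225
RT 135: heading 225 -> 90
Final: pos=(16.391,-5.091), heading=90, 5 segment(s) drawn

Segment endpoints: x in {0, 5.4, 9.3, 10.491, 13.891, 15, 16.391}, y in {-5.091, 0, 0, 0}
xmin=0, ymin=-5.091, xmax=16.391, ymax=0

Answer: 0 -5.091 16.391 0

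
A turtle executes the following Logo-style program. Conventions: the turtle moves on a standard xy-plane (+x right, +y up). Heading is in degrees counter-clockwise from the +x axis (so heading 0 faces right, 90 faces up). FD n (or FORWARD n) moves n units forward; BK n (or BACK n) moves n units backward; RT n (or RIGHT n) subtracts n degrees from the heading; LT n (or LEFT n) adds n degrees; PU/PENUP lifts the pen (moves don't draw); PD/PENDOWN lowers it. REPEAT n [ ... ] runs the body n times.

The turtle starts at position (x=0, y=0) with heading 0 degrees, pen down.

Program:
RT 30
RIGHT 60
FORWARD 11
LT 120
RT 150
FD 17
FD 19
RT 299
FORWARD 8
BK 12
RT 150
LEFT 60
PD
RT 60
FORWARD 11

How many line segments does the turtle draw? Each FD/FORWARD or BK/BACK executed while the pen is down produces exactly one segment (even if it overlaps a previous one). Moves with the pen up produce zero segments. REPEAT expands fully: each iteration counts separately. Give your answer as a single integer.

Executing turtle program step by step:
Start: pos=(0,0), heading=0, pen down
RT 30: heading 0 -> 330
RT 60: heading 330 -> 270
FD 11: (0,0) -> (0,-11) [heading=270, draw]
LT 120: heading 270 -> 30
RT 150: heading 30 -> 240
FD 17: (0,-11) -> (-8.5,-25.722) [heading=240, draw]
FD 19: (-8.5,-25.722) -> (-18,-42.177) [heading=240, draw]
RT 299: heading 240 -> 301
FD 8: (-18,-42.177) -> (-13.88,-49.034) [heading=301, draw]
BK 12: (-13.88,-49.034) -> (-20.06,-38.748) [heading=301, draw]
RT 150: heading 301 -> 151
LT 60: heading 151 -> 211
PD: pen down
RT 60: heading 211 -> 151
FD 11: (-20.06,-38.748) -> (-29.681,-33.415) [heading=151, draw]
Final: pos=(-29.681,-33.415), heading=151, 6 segment(s) drawn
Segments drawn: 6

Answer: 6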